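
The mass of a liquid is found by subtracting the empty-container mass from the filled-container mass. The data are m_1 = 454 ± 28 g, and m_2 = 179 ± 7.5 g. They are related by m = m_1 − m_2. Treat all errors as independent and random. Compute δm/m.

Absolute uncertainties add in quadrature for a linear combination:
  (δm_1)² = 784;  (δm_2)² = 56.2
δm = √(840) = 29.0 g
m = 275 g, so δm/m = 29.0/275 = 0.105.

0.105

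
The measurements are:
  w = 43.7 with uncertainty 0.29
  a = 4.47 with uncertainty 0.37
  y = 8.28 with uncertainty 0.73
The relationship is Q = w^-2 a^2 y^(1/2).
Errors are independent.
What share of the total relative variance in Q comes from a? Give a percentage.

(δQ/Q)² = (-2·δw/w)² + (2·δa/a)² + (½·δy/y)²
  w term: (-2×0.00664)² = 0.000176
  a term: (2×0.0828)² = 0.0274
  y term: (0.5×0.0882)² = 0.00194
Total = 0.0295. Share from a = 0.0274/0.0295 = 0.928.

92.8%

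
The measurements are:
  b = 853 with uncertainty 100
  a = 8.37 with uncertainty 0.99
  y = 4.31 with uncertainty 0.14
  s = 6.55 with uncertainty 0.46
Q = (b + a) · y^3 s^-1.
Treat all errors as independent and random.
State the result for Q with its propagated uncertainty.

10500 ± 1760

Let u = b + a = 861. δu = √(δb² + δa²) = √(10000 + 0.980) = 100, so δu/u = 0.116.
Q is then a monomial in u, y, s:
δQ/Q = √((δu/u)² + (3·δy/y)² + (-1·δs/s)²) = √(0.0135 + 0.00950 + 0.00493) = 0.167
Q = 10500, so δQ = 0.167 × 10500 = 1760.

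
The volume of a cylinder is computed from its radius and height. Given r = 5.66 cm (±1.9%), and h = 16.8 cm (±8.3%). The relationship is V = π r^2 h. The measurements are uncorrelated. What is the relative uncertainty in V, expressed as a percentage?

9.13%

Each factor contributes (exponent × relative error)² to (δV/V)²:
  (2·δr/r)² = (2×0.0190)² = 0.00144;  (1·δh/h)² = (1×0.0830)² = 0.00689
δV/V = √(0.00833) = 0.0913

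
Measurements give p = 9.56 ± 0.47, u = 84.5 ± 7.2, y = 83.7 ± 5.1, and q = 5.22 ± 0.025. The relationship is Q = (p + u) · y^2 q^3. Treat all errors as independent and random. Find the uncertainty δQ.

Let w = p + u = 94.1. δw = √(δp² + δu²) = √(0.221 + 51.8) = 7.22, so δw/w = 0.0767.
Q is then a monomial in w, y, q:
δQ/Q = √((δw/w)² + (2·δy/y)² + (3·δq/q)²) = √(0.00588 + 0.0149 + 0.000206) = 0.145
Q = 9.37e+07, so δQ = 0.145 × 9.37e+07 = 1.36e+07.

1.36e+07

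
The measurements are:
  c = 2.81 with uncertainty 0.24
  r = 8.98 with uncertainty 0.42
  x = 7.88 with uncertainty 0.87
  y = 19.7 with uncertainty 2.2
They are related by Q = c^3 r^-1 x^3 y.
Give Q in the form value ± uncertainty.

23800 ± 10400

Products/powers → add relative errors in quadrature, weighted by exponent:
  (3·δc/c)² = (3×0.0854)² = 0.0657;  (-1·δr/r)² = (-1×0.0468)² = 0.00219;  (3·δx/x)² = (3×0.110)² = 0.110;  (1·δy/y)² = (1×0.112)² = 0.0125
δQ/Q = √(0.190) = 0.436
Q = 23800, so δQ = 0.436 × 23800 = 10400.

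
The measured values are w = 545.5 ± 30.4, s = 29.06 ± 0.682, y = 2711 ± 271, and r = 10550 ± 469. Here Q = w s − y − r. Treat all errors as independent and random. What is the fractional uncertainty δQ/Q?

Let p = w·s = 15850. δp/p = √((1·δw/w)² + (1·δs/s)²) = √(0.00311 + 0.000551) = 0.0605, so δp = 959.
Q = p − y − r: δQ = √(δp² + δy² + δr²) = √(9.19e+05 + 73400 + 2.2e+05) = 1100
Q = 2591, so δQ/Q = 1100/2591 = 0.425.

0.425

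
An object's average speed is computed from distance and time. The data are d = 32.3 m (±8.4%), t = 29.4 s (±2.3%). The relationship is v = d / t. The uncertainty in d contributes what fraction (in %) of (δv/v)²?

(δv/v)² = (1·δd/d)² + (-1·δt/t)²
  d term: (1×0.0840)² = 0.00706
  t term: (-1×0.0230)² = 0.000529
Total = 0.00759. Share from d = 0.00706/0.00759 = 0.930.

93.0%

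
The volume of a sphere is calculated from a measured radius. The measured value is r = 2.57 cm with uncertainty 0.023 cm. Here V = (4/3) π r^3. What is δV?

1.91 cm^3

Products/powers → add relative errors in quadrature, weighted by exponent:
  (3·δr/r)² = (3×0.00895)² = 0.000721
δV/V = √(0.000721) = 0.0268
V = 71.1 cm^3, so δV = 0.0268 × 71.1 = 1.91 cm^3.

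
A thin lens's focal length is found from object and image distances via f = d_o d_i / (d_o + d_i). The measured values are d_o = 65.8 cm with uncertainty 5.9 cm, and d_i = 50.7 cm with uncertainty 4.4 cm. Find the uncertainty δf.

1.79 cm

∂f/∂d_o = (d_i/(d_o+d_i))² = 0.189;  ∂f/∂d_i = (d_o/(d_o+d_i))² = 0.319
δf = √((∂f/∂d_o · δd_o)² + (∂f/∂d_i · δd_i)²) = √(1.25 + 1.97) = 1.79 cm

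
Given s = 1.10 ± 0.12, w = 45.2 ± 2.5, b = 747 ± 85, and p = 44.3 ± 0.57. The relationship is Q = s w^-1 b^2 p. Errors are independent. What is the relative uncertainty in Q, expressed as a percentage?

Since Q is a product/quotient, work with relative uncertainties:
  (1·δs/s)² = (1×0.109)² = 0.0119;  (-1·δw/w)² = (-1×0.0553)² = 0.00306;  (2·δb/b)² = (2×0.114)² = 0.0518;  (1·δp/p)² = (1×0.0129)² = 0.000166
δQ/Q = √(0.0669) = 0.259

25.9%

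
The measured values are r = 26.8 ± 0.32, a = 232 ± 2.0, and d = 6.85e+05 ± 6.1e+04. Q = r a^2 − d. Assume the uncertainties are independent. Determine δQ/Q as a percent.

Let p = r·a^2 = 1.44e+06. δp/p = √((1·δr/r)² + (2·δa/a)²) = √(0.000143 + 0.000297) = 0.0210, so δp = 30300.
Q = p − d: δQ = √(δp² + δd²) = √(9.15e+08 + 3.72e+09) = 68100
Q = 7.57e+05, so δQ/Q = 68100/7.57e+05 = 0.0899.

8.99%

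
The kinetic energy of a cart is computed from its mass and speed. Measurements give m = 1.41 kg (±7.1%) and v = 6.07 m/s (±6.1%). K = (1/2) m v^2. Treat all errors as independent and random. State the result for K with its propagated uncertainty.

Relative error in a monomial: (δK/K)² = Σ (nᵢ · δxᵢ/xᵢ)².
  (1·δm/m)² = (1×0.0710)² = 0.00504;  (2·δv/v)² = (2×0.0610)² = 0.0149
δK/K = √(0.0199) = 0.141
K = 26.0 J, so δK = 0.141 × 26.0 = 3.67 J.

26.0 ± 3.67 J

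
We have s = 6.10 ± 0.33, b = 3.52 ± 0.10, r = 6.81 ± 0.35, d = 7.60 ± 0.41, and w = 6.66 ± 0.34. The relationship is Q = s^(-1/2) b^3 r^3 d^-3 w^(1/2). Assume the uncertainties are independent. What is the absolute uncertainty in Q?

7.94

Since Q is a product/quotient, work with relative uncertainties:
  (−½·δs/s)² = (-0.5×0.0541)² = 0.000732;  (3·δb/b)² = (3×0.0284)² = 0.00726;  (3·δr/r)² = (3×0.0514)² = 0.0238;  (-3·δd/d)² = (-3×0.0539)² = 0.0262;  (½·δw/w)² = (0.5×0.0511)² = 0.000652
δQ/Q = √(0.0586) = 0.242
Q = 32.8, so δQ = 0.242 × 32.8 = 7.94.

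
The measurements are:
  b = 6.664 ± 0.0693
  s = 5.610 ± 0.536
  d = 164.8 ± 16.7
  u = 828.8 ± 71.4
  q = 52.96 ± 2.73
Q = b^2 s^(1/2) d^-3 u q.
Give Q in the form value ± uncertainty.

1.032 ± 0.335

Q is a product of powers, so relative uncertainties combine in quadrature:
  (2·δb/b)² = (2×0.0104)² = 0.000433;  (½·δs/s)² = (0.5×0.0955)² = 0.00228;  (-3·δd/d)² = (-3×0.101)² = 0.0924;  (1·δu/u)² = (1×0.0861)² = 0.00742;  (1·δq/q)² = (1×0.0515)² = 0.00266
δQ/Q = √(0.105) = 0.324
Q = 1.032, so δQ = 0.324 × 1.032 = 0.335.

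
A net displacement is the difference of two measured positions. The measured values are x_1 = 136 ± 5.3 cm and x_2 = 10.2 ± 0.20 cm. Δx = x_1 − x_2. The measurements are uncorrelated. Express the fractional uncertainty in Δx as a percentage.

Absolute uncertainties add in quadrature for a linear combination:
  (δx_1)² = 28.1;  (δx_2)² = 0.0400
δΔx = √(28.1) = 5.30 cm
Δx = 126 cm, so δΔx/Δx = 5.30/126 = 0.0422.

4.22%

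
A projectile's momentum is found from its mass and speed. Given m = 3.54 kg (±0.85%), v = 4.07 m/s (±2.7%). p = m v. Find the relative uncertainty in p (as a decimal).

Products/powers → add relative errors in quadrature, weighted by exponent:
  (1·δm/m)² = (1×0.00850)² = 7.23e-05;  (1·δv/v)² = (1×0.0270)² = 0.000729
δp/p = √(0.000801) = 0.0283

0.0283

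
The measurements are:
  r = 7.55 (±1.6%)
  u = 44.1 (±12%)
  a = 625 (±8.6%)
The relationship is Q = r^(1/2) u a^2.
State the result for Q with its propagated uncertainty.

(4.73 ± 0.993) × 10^7

For a monomial Q ∝ r^(1/2), u, a^2, fractional errors add in quadrature:
  (½·δr/r)² = (0.5×0.0160)² = 6.4e-05;  (1·δu/u)² = (1×0.120)² = 0.0144;  (2·δa/a)² = (2×0.0860)² = 0.0296
δQ/Q = √(0.0440) = 0.210
Q = 4.73e+07, so δQ = 0.210 × 4.73e+07 = 9.93e+06.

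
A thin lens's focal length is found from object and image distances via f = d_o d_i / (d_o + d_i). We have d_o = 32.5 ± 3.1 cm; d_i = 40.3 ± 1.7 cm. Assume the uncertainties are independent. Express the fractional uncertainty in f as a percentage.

5.61%

∂f/∂d_o = (d_i/(d_o+d_i))² = 0.306;  ∂f/∂d_i = (d_o/(d_o+d_i))² = 0.199
δf = √((∂f/∂d_o · δd_o)² + (∂f/∂d_i · δd_i)²) = √(0.902 + 0.115) = 1.01 cm
f = 18.0 cm, so δf/f = 1.01/18.0 = 0.0561.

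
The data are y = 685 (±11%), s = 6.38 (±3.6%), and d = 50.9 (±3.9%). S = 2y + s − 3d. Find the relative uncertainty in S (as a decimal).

0.123

S is a linear combination, so absolute uncertainties add in quadrature:
  (2·δy)² = 22700;  (δs)² = 0.0528;  (3·δd)² = 35.5
δS = √(22700) = 151
S = 1220, so δS/S = 151/1220 = 0.123.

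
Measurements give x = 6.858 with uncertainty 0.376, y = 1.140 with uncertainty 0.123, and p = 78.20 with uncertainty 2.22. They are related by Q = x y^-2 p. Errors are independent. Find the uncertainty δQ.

92.6

Since Q is a product/quotient, work with relative uncertainties:
  (1·δx/x)² = (1×0.0548)² = 0.00301;  (-2·δy/y)² = (-2×0.108)² = 0.0466;  (1·δp/p)² = (1×0.0284)² = 0.000806
δQ/Q = √(0.0504) = 0.224
Q = 412.7, so δQ = 0.224 × 412.7 = 92.6.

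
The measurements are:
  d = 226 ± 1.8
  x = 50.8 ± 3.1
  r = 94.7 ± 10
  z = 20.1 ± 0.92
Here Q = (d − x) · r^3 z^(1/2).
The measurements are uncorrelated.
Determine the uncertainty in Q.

Let u = d − x = 175. δu = √(δd² + δx²) = √(3.24 + 9.61) = 3.58, so δu/u = 0.0205.
Q is then a monomial in u, r, z:
δQ/Q = √((δu/u)² + (3·δr/r)² + (½·δz/z)²) = √(0.000419 + 0.100 + 0.000524) = 0.318
Q = 6.67e+08, so δQ = 0.318 × 6.67e+08 = 2.12e+08.

2.12e+08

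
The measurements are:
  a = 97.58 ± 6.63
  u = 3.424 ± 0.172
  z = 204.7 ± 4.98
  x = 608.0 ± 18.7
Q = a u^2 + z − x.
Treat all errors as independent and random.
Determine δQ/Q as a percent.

18.9%

Let p = a·u^2 = 1144. δp/p = √((1·δa/a)² + (2·δu/u)²) = √(0.00462 + 0.0101) = 0.121, so δp = 139.
Q = p + z − x: δQ = √(δp² + δz² + δx²) = √(19300 + 24.8 + 350) = 140
Q = 740.7, so δQ/Q = 140/740.7 = 0.189.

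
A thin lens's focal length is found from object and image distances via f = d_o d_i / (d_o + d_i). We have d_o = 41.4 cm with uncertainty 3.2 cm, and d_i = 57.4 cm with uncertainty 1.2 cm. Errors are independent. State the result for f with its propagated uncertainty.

∂f/∂d_o = (d_i/(d_o+d_i))² = 0.338;  ∂f/∂d_i = (d_o/(d_o+d_i))² = 0.176
δf = √((∂f/∂d_o · δd_o)² + (∂f/∂d_i · δd_i)²) = √(1.17 + 0.0444) = 1.10 cm
f = 24.1 cm.

24.1 ± 1.10 cm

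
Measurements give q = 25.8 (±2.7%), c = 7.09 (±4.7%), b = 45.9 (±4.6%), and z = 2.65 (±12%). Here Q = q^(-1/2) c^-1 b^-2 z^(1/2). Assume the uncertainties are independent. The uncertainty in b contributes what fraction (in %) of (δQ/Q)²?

(δQ/Q)² = (−½·δq/q)² + (-1·δc/c)² + (-2·δb/b)² + (½·δz/z)²
  q term: (-0.5×0.0270)² = 0.000182
  c term: (-1×0.0470)² = 0.00221
  b term: (-2×0.0460)² = 0.00846
  z term: (0.5×0.120)² = 0.00360
Total = 0.0145. Share from b = 0.00846/0.0145 = 0.586.

58.6%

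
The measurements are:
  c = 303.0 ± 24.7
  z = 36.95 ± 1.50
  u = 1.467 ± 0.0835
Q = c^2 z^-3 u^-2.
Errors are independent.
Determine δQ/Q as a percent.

Relative error in a monomial: (δQ/Q)² = Σ (nᵢ · δxᵢ/xᵢ)².
  (2·δc/c)² = (2×0.0815)² = 0.0266;  (-3·δz/z)² = (-3×0.0406)² = 0.0148;  (-2·δu/u)² = (-2×0.0569)² = 0.0130
δQ/Q = √(0.0544) = 0.233

23.3%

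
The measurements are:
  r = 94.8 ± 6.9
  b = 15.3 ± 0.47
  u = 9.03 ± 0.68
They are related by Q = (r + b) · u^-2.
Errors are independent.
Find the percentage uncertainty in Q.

Let w = r + b = 110. δw = √(δr² + δb²) = √(47.6 + 0.221) = 6.92, so δw/w = 0.0628.
Q is then a monomial in w, u:
δQ/Q = √((δw/w)² + (-2·δu/u)²) = √(0.00395 + 0.0227) = 0.163

16.3%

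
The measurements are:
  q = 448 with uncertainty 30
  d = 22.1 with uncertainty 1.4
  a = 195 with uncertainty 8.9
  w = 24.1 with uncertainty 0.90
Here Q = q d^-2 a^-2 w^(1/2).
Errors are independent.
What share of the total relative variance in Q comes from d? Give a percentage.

54.9%

(δQ/Q)² = (1·δq/q)² + (-2·δd/d)² + (-2·δa/a)² + (½·δw/w)²
  q term: (1×0.0670)² = 0.00448
  d term: (-2×0.0633)² = 0.0161
  a term: (-2×0.0456)² = 0.00833
  w term: (0.5×0.0373)² = 0.000349
Total = 0.0292. Share from d = 0.0161/0.0292 = 0.549.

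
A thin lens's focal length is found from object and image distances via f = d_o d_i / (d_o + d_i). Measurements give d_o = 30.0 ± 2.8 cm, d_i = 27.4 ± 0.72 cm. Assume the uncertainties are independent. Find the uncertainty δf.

∂f/∂d_o = (d_i/(d_o+d_i))² = 0.228;  ∂f/∂d_i = (d_o/(d_o+d_i))² = 0.273
δf = √((∂f/∂d_o · δd_o)² + (∂f/∂d_i · δd_i)²) = √(0.407 + 0.0387) = 0.668 cm

0.668 cm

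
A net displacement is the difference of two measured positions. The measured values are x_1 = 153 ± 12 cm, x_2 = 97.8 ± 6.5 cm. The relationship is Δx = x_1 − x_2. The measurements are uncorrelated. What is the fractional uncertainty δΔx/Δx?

Each term contributes (cᵢ δxᵢ)² to (δΔx)²:
  (δx_1)² = 144;  (δx_2)² = 42.2
δΔx = √(186) = 13.6 cm
Δx = 55.2 cm, so δΔx/Δx = 13.6/55.2 = 0.247.

0.247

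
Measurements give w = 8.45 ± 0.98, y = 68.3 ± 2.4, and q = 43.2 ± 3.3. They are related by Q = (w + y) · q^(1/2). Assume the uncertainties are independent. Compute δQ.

25.7

Let u = w + y = 76.8. δu = √(δw² + δy²) = √(0.960 + 5.76) = 2.59, so δu/u = 0.0338.
Q is then a monomial in u, q:
δQ/Q = √((δu/u)² + (½·δq/q)²) = √(0.00114 + 0.00146) = 0.0510
Q = 504, so δQ = 0.0510 × 504 = 25.7.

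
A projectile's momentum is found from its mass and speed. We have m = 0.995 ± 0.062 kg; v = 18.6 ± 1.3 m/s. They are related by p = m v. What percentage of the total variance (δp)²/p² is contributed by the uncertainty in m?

44.3%

(δp/p)² = (1·δm/m)² + (1·δv/v)²
  m term: (1×0.0623)² = 0.00388
  v term: (1×0.0699)² = 0.00488
Total = 0.00877. Share from m = 0.00388/0.00877 = 0.443.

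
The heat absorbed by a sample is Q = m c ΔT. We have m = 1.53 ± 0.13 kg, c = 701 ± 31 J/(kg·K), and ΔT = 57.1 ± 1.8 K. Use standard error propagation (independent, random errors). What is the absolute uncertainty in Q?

Each factor contributes (exponent × relative error)² to (δQ/Q)²:
  (1·δm/m)² = (1×0.0850)² = 0.00722;  (1·δc/c)² = (1×0.0442)² = 0.00196;  (1·δΔT/ΔT)² = (1×0.0315)² = 0.000994
δQ/Q = √(0.0102) = 0.101
Q = 61200 J, so δQ = 0.101 × 61200 = 6180 J.

6180 J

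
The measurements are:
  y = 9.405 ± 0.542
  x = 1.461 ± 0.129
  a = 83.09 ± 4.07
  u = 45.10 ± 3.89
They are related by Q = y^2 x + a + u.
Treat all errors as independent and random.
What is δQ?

19.6

Let p = y^2·x = 129.2. δp/p = √((2·δy/y)² + (1·δx/x)²) = √(0.0133 + 0.00780) = 0.145, so δp = 18.8.
Q = p + a + u: δQ = √(δp² + δa² + δu²) = √(352 + 16.6 + 15.1) = 19.6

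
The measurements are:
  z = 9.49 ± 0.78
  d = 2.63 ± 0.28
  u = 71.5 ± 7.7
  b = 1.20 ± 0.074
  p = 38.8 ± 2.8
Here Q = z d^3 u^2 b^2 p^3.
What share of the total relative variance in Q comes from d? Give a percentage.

(δQ/Q)² = (1·δz/z)² + (3·δd/d)² + (2·δu/u)² + (2·δb/b)² + (3·δp/p)²
  z term: (1×0.0822)² = 0.00676
  d term: (3×0.106)² = 0.102
  u term: (2×0.108)² = 0.0464
  b term: (2×0.0617)² = 0.0152
  p term: (3×0.0722)² = 0.0469
Total = 0.217. Share from d = 0.102/0.217 = 0.470.

47.0%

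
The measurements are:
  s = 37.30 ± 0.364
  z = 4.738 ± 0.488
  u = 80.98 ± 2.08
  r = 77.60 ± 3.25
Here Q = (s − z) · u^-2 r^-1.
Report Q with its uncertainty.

(6.399 ± 0.441) × 10^-5

Let w = s − z = 32.56. δw = √(δs² + δz²) = √(0.132 + 0.238) = 0.609, so δw/w = 0.0187.
Q is then a monomial in w, u, r:
δQ/Q = √((δw/w)² + (-2·δu/u)² + (-1·δr/r)²) = √(0.000350 + 0.00264 + 0.00175) = 0.0689
Q = 6.399e-05, so δQ = 0.0689 × 6.399e-05 = 4.41e-06.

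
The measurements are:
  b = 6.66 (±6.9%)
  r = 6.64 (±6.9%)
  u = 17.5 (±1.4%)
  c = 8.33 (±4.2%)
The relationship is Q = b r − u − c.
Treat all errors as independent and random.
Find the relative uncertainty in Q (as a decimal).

0.236

Let p = b·r = 44.2. δp/p = √((1·δb/b)² + (1·δr/r)²) = √(0.00476 + 0.00476) = 0.0976, so δp = 4.32.
Q = p − u − c: δQ = √(δp² + δu² + δc²) = √(18.6 + 0.0600 + 0.122) = 4.34
Q = 18.4, so δQ/Q = 4.34/18.4 = 0.236.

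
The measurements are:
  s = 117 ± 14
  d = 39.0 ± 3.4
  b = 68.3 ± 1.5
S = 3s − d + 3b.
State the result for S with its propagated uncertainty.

For a sum/difference, combine absolute errors in quadrature:
  (3·δs)² = 1760;  (δd)² = 11.6;  (3·δb)² = 20.2
δS = √(1800) = 42.4
S = 517.

517 ± 42.4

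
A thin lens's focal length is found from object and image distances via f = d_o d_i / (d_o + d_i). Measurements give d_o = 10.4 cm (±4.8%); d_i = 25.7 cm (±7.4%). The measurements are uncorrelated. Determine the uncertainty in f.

0.298 cm

∂f/∂d_o = (d_i/(d_o+d_i))² = 0.507;  ∂f/∂d_i = (d_o/(d_o+d_i))² = 0.0830
δf = √((∂f/∂d_o · δd_o)² + (∂f/∂d_i · δd_i)²) = √(0.0640 + 0.0249) = 0.298 cm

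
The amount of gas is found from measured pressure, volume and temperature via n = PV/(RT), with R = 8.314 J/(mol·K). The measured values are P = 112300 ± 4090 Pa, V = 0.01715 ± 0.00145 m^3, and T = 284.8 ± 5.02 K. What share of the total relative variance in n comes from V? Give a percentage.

(δn/n)² = (1·δP/P)² + (1·δV/V)² + (-1·δT/T)²
  P term: (1×0.0364)² = 0.00133
  V term: (1×0.0845)² = 0.00715
  T term: (-1×0.0176)² = 0.000311
Total = 0.00879. Share from V = 0.00715/0.00879 = 0.814.

81.4%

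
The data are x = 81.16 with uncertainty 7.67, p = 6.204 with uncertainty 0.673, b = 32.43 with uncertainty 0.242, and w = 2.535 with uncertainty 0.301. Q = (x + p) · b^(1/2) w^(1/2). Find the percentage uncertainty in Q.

10.6%

Let u = x + p = 87.36. δu = √(δx² + δp²) = √(58.8 + 0.453) = 7.70, so δu/u = 0.0881.
Q is then a monomial in u, b, w:
δQ/Q = √((δu/u)² + (½·δb/b)² + (½·δw/w)²) = √(0.00777 + 1.39e-05 + 0.00352) = 0.106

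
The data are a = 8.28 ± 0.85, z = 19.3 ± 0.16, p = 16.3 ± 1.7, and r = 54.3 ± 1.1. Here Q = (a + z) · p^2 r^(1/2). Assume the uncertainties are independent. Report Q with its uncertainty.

54000 ± 11400

Let u = a + z = 27.6. δu = √(δa² + δz²) = √(0.722 + 0.0256) = 0.865, so δu/u = 0.0314.
Q is then a monomial in u, p, r:
δQ/Q = √((δu/u)² + (2·δp/p)² + (½·δr/r)²) = √(0.000983 + 0.0435 + 0.000103) = 0.211
Q = 54000, so δQ = 0.211 × 54000 = 11400.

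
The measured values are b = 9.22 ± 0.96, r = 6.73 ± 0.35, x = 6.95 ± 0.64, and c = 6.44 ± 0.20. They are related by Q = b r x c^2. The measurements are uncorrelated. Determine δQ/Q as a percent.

For a monomial Q ∝ b, r, x, c^2, fractional errors add in quadrature:
  (1·δb/b)² = (1×0.104)² = 0.0108;  (1·δr/r)² = (1×0.0520)² = 0.00270;  (1·δx/x)² = (1×0.0921)² = 0.00848;  (2·δc/c)² = (2×0.0311)² = 0.00386
δQ/Q = √(0.0259) = 0.161

16.1%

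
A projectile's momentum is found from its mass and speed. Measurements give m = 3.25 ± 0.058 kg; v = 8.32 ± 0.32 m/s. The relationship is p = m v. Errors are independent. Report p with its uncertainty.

27.0 ± 1.15 kg·m/s

For a monomial p ∝ m, v, fractional errors add in quadrature:
  (1·δm/m)² = (1×0.0178)² = 0.000318;  (1·δv/v)² = (1×0.0385)² = 0.00148
δp/p = √(0.00180) = 0.0424
p = 27.0 kg·m/s, so δp = 0.0424 × 27.0 = 1.15 kg·m/s.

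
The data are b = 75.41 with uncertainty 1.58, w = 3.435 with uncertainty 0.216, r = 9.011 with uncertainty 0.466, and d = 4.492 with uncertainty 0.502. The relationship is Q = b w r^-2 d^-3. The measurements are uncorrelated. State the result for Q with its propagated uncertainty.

Relative error in a monomial: (δQ/Q)² = Σ (nᵢ · δxᵢ/xᵢ)².
  (1·δb/b)² = (1×0.0210)² = 0.000439;  (1·δw/w)² = (1×0.0629)² = 0.00395;  (-2·δr/r)² = (-2×0.0517)² = 0.0107;  (-3·δd/d)² = (-3×0.112)² = 0.112
δQ/Q = √(0.127) = 0.357
Q = 0.03520, so δQ = 0.357 × 0.03520 = 0.0126.

0.03520 ± 0.0126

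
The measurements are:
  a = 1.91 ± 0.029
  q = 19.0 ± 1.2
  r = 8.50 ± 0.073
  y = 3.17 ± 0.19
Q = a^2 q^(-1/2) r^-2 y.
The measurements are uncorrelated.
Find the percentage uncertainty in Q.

Relative error in a monomial: (δQ/Q)² = Σ (nᵢ · δxᵢ/xᵢ)².
  (2·δa/a)² = (2×0.0152)² = 0.000922;  (−½·δq/q)² = (-0.5×0.0632)² = 0.000997;  (-2·δr/r)² = (-2×0.00859)² = 0.000295;  (1·δy/y)² = (1×0.0599)² = 0.00359
δQ/Q = √(0.00581) = 0.0762

7.62%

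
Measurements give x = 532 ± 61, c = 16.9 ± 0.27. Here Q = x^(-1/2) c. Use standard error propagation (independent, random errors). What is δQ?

0.0436

Each factor contributes (exponent × relative error)² to (δQ/Q)²:
  (−½·δx/x)² = (-0.5×0.115)² = 0.00329;  (1·δc/c)² = (1×0.0160)² = 0.000255
δQ/Q = √(0.00354) = 0.0595
Q = 0.733, so δQ = 0.0595 × 0.733 = 0.0436.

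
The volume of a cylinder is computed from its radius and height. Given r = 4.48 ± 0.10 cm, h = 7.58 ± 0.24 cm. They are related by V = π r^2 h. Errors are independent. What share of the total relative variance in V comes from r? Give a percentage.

66.5%

(δV/V)² = (2·δr/r)² + (1·δh/h)²
  r term: (2×0.0223)² = 0.00199
  h term: (1×0.0317)² = 0.00100
Total = 0.00300. Share from r = 0.00199/0.00300 = 0.665.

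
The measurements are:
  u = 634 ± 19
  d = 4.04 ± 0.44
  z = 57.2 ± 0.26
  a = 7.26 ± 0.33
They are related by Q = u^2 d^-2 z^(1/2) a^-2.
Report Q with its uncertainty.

For a monomial Q ∝ u^2, d^-2, z^(1/2), a^-2, fractional errors add in quadrature:
  (2·δu/u)² = (2×0.0300)² = 0.00359;  (-2·δd/d)² = (-2×0.109)² = 0.0474;  (½·δz/z)² = (0.5×0.00455)² = 5.17e-06;  (-2·δa/a)² = (-2×0.0455)² = 0.00826
δQ/Q = √(0.0593) = 0.244
Q = 3530, so δQ = 0.244 × 3530 = 861.

3530 ± 861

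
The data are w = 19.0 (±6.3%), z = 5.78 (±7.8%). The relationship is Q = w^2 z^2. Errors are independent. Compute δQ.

2420

Relative error in a monomial: (δQ/Q)² = Σ (nᵢ · δxᵢ/xᵢ)².
  (2·δw/w)² = (2×0.0630)² = 0.0159;  (2·δz/z)² = (2×0.0780)² = 0.0243
δQ/Q = √(0.0402) = 0.201
Q = 12100, so δQ = 0.201 × 12100 = 2420.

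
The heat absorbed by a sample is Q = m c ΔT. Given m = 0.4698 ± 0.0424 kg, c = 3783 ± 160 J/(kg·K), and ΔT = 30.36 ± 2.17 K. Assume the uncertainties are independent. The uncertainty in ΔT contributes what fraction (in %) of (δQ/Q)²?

34.0%

(δQ/Q)² = (1·δm/m)² + (1·δc/c)² + (1·δΔT/ΔT)²
  m term: (1×0.0903)² = 0.00815
  c term: (1×0.0423)² = 0.00179
  ΔT term: (1×0.0715)² = 0.00511
Total = 0.0150. Share from ΔT = 0.00511/0.0150 = 0.340.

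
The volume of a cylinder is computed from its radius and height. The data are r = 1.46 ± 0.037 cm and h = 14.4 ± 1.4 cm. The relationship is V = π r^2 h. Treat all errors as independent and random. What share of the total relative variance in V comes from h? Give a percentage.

78.6%

(δV/V)² = (2·δr/r)² + (1·δh/h)²
  r term: (2×0.0253)² = 0.00257
  h term: (1×0.0972)² = 0.00945
Total = 0.0120. Share from h = 0.00945/0.0120 = 0.786.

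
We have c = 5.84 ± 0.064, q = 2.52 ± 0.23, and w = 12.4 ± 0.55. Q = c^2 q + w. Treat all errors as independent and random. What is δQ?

8.09

Let p = c^2·q = 85.9. δp/p = √((2·δc/c)² + (1·δq/q)²) = √(0.000480 + 0.00833) = 0.0939, so δp = 8.07.
Q = p + w: δQ = √(δp² + δw²) = √(65.1 + 0.303) = 8.09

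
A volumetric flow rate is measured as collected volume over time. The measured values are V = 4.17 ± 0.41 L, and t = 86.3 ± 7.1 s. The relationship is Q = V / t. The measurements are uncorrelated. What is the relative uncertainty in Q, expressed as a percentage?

Relative error in a monomial: (δQ/Q)² = Σ (nᵢ · δxᵢ/xᵢ)².
  (1·δV/V)² = (1×0.0983)² = 0.00967;  (-1·δt/t)² = (-1×0.0823)² = 0.00677
δQ/Q = √(0.0164) = 0.128

12.8%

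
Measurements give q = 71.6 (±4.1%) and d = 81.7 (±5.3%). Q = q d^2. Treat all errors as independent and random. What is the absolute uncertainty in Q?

Each factor contributes (exponent × relative error)² to (δQ/Q)²:
  (1·δq/q)² = (1×0.0410)² = 0.00168;  (2·δd/d)² = (2×0.0530)² = 0.0112
δQ/Q = √(0.0129) = 0.114
Q = 4.78e+05, so δQ = 0.114 × 4.78e+05 = 54300.

54300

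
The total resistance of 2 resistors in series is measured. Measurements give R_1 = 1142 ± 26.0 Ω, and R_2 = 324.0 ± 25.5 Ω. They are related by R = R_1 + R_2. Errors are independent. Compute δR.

36.4 Ω

R is a linear combination, so absolute uncertainties add in quadrature:
  (δR_1)² = 676;  (δR_2)² = 650
δR = √(1330) = 36.4 Ω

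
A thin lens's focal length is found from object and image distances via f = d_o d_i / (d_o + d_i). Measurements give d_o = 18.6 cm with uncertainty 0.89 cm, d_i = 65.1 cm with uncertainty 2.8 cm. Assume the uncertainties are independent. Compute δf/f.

0.0384

∂f/∂d_o = (d_i/(d_o+d_i))² = 0.605;  ∂f/∂d_i = (d_o/(d_o+d_i))² = 0.0494
δf = √((∂f/∂d_o · δd_o)² + (∂f/∂d_i · δd_i)²) = √(0.290 + 0.0191) = 0.556 cm
f = 14.5 cm, so δf/f = 0.556/14.5 = 0.0384.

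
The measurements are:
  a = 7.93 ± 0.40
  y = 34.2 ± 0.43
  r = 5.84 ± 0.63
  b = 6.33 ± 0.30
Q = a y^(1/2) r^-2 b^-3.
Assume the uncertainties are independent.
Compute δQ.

For a monomial Q ∝ a, y^(1/2), r^-2, b^-3, fractional errors add in quadrature:
  (1·δa/a)² = (1×0.0504)² = 0.00254;  (½·δy/y)² = (0.5×0.0126)² = 3.95e-05;  (-2·δr/r)² = (-2×0.108)² = 0.0465;  (-3·δb/b)² = (-3×0.0474)² = 0.0202
δQ/Q = √(0.0693) = 0.263
Q = 0.00536, so δQ = 0.263 × 0.00536 = 0.00141.

0.00141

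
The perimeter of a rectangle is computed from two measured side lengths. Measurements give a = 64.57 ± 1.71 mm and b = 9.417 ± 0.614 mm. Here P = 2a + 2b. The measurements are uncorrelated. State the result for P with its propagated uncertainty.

Sums and differences: (δP)² = Σ (cᵢ δxᵢ)².
  (2·δa)² = 11.7;  (2·δb)² = 1.51
δP = √(13.2) = 3.63 mm
P = 148.0 mm.

148.0 ± 3.63 mm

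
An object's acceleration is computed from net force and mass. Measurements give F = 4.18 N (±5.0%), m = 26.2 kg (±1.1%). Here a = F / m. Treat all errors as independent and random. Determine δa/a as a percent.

a is a product of powers, so relative uncertainties combine in quadrature:
  (1·δF/F)² = (1×0.0500)² = 0.00250;  (-1·δm/m)² = (-1×0.0110)² = 0.000121
δa/a = √(0.00262) = 0.0512

5.12%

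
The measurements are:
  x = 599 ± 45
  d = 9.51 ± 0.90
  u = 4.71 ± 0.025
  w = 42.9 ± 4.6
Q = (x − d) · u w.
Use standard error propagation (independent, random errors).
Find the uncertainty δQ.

Let h = x − d = 589. δh = √(δx² + δd²) = √(2020 + 0.810) = 45.0, so δh/h = 0.0764.
Q is then a monomial in h, u, w:
δQ/Q = √((δh/h)² + (1·δu/u)² + (1·δw/w)²) = √(0.00583 + 2.82e-05 + 0.0115) = 0.132
Q = 1.19e+05, so δQ = 0.132 × 1.19e+05 = 15700.

15700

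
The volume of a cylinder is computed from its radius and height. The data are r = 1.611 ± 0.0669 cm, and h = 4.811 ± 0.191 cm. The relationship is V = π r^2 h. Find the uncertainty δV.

Products/powers → add relative errors in quadrature, weighted by exponent:
  (2·δr/r)² = (2×0.0415)² = 0.00690;  (1·δh/h)² = (1×0.0397)² = 0.00158
δV/V = √(0.00847) = 0.0921
V = 39.23 cm^3, so δV = 0.0921 × 39.23 = 3.61 cm^3.

3.61 cm^3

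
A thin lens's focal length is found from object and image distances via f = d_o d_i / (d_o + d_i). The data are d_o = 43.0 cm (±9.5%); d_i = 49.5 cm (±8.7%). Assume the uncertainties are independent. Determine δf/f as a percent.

6.50%

∂f/∂d_o = (d_i/(d_o+d_i))² = 0.286;  ∂f/∂d_i = (d_o/(d_o+d_i))² = 0.216
δf = √((∂f/∂d_o · δd_o)² + (∂f/∂d_i · δd_i)²) = √(1.37 + 0.866) = 1.49 cm
f = 23.0 cm, so δf/f = 1.49/23.0 = 0.0650.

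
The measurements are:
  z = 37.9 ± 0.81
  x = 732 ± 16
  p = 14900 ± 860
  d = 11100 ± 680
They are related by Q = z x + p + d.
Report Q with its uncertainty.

Let w = z·x = 27700. δw/w = √((1·δz/z)² + (1·δx/x)²) = √(0.000457 + 0.000478) = 0.0306, so δw = 848.
Q = w + p + d: δQ = √(δw² + δp² + δd²) = √(7.19e+05 + 7.4e+05 + 4.62e+05) = 1390
Q = 53700.

53700 ± 1390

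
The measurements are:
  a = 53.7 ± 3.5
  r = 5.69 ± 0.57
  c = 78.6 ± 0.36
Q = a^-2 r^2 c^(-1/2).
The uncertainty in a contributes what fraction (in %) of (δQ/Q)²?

(δQ/Q)² = (-2·δa/a)² + (2·δr/r)² + (−½·δc/c)²
  a term: (-2×0.0652)² = 0.0170
  r term: (2×0.100)² = 0.0401
  c term: (-0.5×0.00458)² = 5.24e-06
Total = 0.0571. Share from a = 0.0170/0.0571 = 0.297.

29.7%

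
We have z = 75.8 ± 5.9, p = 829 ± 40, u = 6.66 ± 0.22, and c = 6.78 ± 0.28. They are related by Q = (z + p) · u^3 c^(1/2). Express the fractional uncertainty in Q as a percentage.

Let w = z + p = 905. δw = √(δz² + δp²) = √(34.8 + 1600) = 40.4, so δw/w = 0.0447.
Q is then a monomial in w, u, c:
δQ/Q = √((δw/w)² + (3·δu/u)² + (½·δc/c)²) = √(0.00200 + 0.00982 + 0.000426) = 0.111

11.1%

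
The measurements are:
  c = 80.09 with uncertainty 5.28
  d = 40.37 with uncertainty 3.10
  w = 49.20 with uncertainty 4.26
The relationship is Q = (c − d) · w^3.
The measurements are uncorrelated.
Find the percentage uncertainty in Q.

30.2%

Let u = c − d = 39.72. δu = √(δc² + δd²) = √(27.9 + 9.61) = 6.12, so δu/u = 0.154.
Q is then a monomial in u, w:
δQ/Q = √((δu/u)² + (3·δw/w)²) = √(0.0238 + 0.0675) = 0.302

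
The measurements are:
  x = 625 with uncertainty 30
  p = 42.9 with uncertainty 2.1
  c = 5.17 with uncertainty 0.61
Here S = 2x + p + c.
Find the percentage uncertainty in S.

For a sum/difference, combine absolute errors in quadrature:
  (2·δx)² = 3600;  (δp)² = 4.41;  (δc)² = 0.372
δS = √(3600) = 60.0
S = 1300, so δS/S = 60.0/1300 = 0.0463.

4.63%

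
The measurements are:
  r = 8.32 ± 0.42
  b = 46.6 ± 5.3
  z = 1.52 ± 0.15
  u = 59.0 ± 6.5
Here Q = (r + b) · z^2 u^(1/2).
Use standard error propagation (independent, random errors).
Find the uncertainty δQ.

Let w = r + b = 54.9. δw = √(δr² + δb²) = √(0.176 + 28.1) = 5.32, so δw/w = 0.0968.
Q is then a monomial in w, z, u:
δQ/Q = √((δw/w)² + (2·δz/z)² + (½·δu/u)²) = √(0.00937 + 0.0390 + 0.00303) = 0.227
Q = 975, so δQ = 0.227 × 975 = 221.

221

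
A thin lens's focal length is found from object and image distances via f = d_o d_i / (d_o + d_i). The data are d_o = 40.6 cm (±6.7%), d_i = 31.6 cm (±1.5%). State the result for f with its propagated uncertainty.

17.8 ± 0.542 cm

∂f/∂d_o = (d_i/(d_o+d_i))² = 0.192;  ∂f/∂d_i = (d_o/(d_o+d_i))² = 0.316
δf = √((∂f/∂d_o · δd_o)² + (∂f/∂d_i · δd_i)²) = √(0.272 + 0.0225) = 0.542 cm
f = 17.8 cm.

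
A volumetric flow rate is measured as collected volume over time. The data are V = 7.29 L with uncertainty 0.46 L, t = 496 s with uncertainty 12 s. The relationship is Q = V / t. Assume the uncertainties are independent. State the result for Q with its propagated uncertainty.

0.0147 ± 0.000993 L/s

For a monomial Q ∝ V, t^-1, fractional errors add in quadrature:
  (1·δV/V)² = (1×0.0631)² = 0.00398;  (-1·δt/t)² = (-1×0.0242)² = 0.000585
δQ/Q = √(0.00457) = 0.0676
Q = 0.0147 L/s, so δQ = 0.0676 × 0.0147 = 0.000993 L/s.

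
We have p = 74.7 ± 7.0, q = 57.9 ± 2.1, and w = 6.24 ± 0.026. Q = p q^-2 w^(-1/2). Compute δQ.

For a monomial Q ∝ p, q^-2, w^(-1/2), fractional errors add in quadrature:
  (1·δp/p)² = (1×0.0937)² = 0.00878;  (-2·δq/q)² = (-2×0.0363)² = 0.00526;  (−½·δw/w)² = (-0.5×0.00417)² = 4.34e-06
δQ/Q = √(0.0140) = 0.119
Q = 0.00892, so δQ = 0.119 × 0.00892 = 0.00106.

0.00106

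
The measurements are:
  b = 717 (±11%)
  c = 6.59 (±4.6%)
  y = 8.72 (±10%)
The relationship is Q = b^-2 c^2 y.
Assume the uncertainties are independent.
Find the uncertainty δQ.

0.000190

Relative error in a monomial: (δQ/Q)² = Σ (nᵢ · δxᵢ/xᵢ)².
  (-2·δb/b)² = (-2×0.110)² = 0.0484;  (2·δc/c)² = (2×0.0460)² = 0.00846;  (1·δy/y)² = (1×0.100)² = 0.0100
δQ/Q = √(0.0669) = 0.259
Q = 0.000737, so δQ = 0.259 × 0.000737 = 0.000190.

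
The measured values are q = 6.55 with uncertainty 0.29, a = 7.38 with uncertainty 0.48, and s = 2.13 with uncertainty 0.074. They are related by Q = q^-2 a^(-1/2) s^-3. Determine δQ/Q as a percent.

14.1%

Each factor contributes (exponent × relative error)² to (δQ/Q)²:
  (-2·δq/q)² = (-2×0.0443)² = 0.00784;  (−½·δa/a)² = (-0.5×0.0650)² = 0.00106;  (-3·δs/s)² = (-3×0.0347)² = 0.0109
δQ/Q = √(0.0198) = 0.141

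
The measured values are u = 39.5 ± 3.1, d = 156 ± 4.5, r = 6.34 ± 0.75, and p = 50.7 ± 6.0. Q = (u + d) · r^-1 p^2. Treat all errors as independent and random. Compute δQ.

Let w = u + d = 196. δw = √(δu² + δd²) = √(9.61 + 20.2) = 5.46, so δw/w = 0.0280.
Q is then a monomial in w, r, p:
δQ/Q = √((δw/w)² + (-1·δr/r)² + (2·δp/p)²) = √(0.000781 + 0.0140 + 0.0560) = 0.266
Q = 79300, so δQ = 0.266 × 79300 = 21100.

21100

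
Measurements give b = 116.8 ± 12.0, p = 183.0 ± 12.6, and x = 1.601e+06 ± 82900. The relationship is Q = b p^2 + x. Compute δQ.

Let w = b·p^2 = 3.912e+06. δw/w = √((1·δb/b)² + (2·δp/p)²) = √(0.0106 + 0.0190) = 0.172, so δw = 6.72e+05.
Q = w + x: δQ = √(δw² + δx²) = √(4.52e+11 + 6.87e+09) = 6.77e+05

6.77e+05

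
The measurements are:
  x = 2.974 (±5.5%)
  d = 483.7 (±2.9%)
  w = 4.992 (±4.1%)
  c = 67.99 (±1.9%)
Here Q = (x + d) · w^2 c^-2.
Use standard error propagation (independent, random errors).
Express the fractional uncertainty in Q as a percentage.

Let u = x + d = 486.7. δu = √(δx² + δd²) = √(0.0268 + 197) = 14.0, so δu/u = 0.0288.
Q is then a monomial in u, w, c:
δQ/Q = √((δu/u)² + (2·δw/w)² + (-2·δc/c)²) = √(0.000831 + 0.00672 + 0.00144) = 0.0949

9.49%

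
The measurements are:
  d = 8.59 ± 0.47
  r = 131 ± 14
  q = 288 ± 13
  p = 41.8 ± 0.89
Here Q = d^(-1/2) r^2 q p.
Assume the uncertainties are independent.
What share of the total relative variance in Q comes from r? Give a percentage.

(δQ/Q)² = (−½·δd/d)² + (2·δr/r)² + (1·δq/q)² + (1·δp/p)²
  d term: (-0.5×0.0547)² = 0.000748
  r term: (2×0.107)² = 0.0457
  q term: (1×0.0451)² = 0.00204
  p term: (1×0.0213)² = 0.000453
Total = 0.0489. Share from r = 0.0457/0.0489 = 0.934.

93.4%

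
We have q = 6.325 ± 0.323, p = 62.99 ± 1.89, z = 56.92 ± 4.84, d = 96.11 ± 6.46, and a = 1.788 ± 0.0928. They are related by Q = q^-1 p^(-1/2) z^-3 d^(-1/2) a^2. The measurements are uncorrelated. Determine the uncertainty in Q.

9.95e-09

Products/powers → add relative errors in quadrature, weighted by exponent:
  (-1·δq/q)² = (-1×0.0511)² = 0.00261;  (−½·δp/p)² = (-0.5×0.0300)² = 0.000225;  (-3·δz/z)² = (-3×0.0850)² = 0.0651;  (−½·δd/d)² = (-0.5×0.0672)² = 0.00113;  (2·δa/a)² = (2×0.0519)² = 0.0108
δQ/Q = √(0.0798) = 0.283
Q = 3.523e-08, so δQ = 0.283 × 3.523e-08 = 9.95e-09.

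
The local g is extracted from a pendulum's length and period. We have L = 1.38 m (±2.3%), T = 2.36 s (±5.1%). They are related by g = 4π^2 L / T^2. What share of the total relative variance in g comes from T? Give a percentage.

95.2%

(δg/g)² = (1·δL/L)² + (-2·δT/T)²
  L term: (1×0.0230)² = 0.000529
  T term: (-2×0.0510)² = 0.0104
Total = 0.0109. Share from T = 0.0104/0.0109 = 0.952.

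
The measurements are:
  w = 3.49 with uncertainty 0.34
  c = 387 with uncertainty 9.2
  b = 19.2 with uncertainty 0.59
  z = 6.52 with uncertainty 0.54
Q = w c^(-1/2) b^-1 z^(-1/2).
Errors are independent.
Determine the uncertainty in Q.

Q is a product of powers, so relative uncertainties combine in quadrature:
  (1·δw/w)² = (1×0.0974)² = 0.00949;  (−½·δc/c)² = (-0.5×0.0238)² = 0.000141;  (-1·δb/b)² = (-1×0.0307)² = 0.000944;  (−½·δz/z)² = (-0.5×0.0828)² = 0.00171
δQ/Q = √(0.0123) = 0.111
Q = 0.00362, so δQ = 0.111 × 0.00362 = 0.000401.

0.000401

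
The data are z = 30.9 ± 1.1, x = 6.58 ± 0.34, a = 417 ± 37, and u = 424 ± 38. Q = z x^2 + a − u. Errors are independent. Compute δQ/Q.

0.117

Let p = z·x^2 = 1340. δp/p = √((1·δz/z)² + (2·δx/x)²) = √(0.00127 + 0.0107) = 0.109, so δp = 146.
Q = p + a − u: δQ = √(δp² + δa² + δu²) = √(21400 + 1370 + 1440) = 156
Q = 1330, so δQ/Q = 156/1330 = 0.117.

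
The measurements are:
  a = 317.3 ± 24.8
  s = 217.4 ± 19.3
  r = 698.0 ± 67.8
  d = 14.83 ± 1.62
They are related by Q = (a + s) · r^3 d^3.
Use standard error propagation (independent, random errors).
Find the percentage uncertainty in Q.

Let u = a + s = 534.7. δu = √(δa² + δs²) = √(615 + 372) = 31.4, so δu/u = 0.0588.
Q is then a monomial in u, r, d:
δQ/Q = √((δu/u)² + (3·δr/r)² + (3·δd/d)²) = √(0.00345 + 0.0849 + 0.107) = 0.442

44.2%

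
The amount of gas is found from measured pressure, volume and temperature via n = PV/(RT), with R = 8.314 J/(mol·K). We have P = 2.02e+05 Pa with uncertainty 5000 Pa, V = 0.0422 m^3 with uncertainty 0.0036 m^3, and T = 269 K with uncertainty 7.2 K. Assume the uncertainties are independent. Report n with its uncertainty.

3.81 ± 0.354 mol

Each factor contributes (exponent × relative error)² to (δn/n)²:
  (1·δP/P)² = (1×0.0248)² = 0.000613;  (1·δV/V)² = (1×0.0853)² = 0.00728;  (-1·δT/T)² = (-1×0.0268)² = 0.000716
δn/n = √(0.00861) = 0.0928
n = 3.81 mol, so δn = 0.0928 × 3.81 = 0.354 mol.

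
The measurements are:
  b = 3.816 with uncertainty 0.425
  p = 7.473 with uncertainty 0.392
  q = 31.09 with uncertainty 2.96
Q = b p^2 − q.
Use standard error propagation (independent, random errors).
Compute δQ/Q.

Let w = b·p^2 = 213.1. δw/w = √((1·δb/b)² + (2·δp/p)²) = √(0.0124 + 0.0110) = 0.153, so δw = 32.6.
Q = w − q: δQ = √(δw² + δq²) = √(1060 + 8.76) = 32.7
Q = 182.0, so δQ/Q = 32.7/182.0 = 0.180.

0.180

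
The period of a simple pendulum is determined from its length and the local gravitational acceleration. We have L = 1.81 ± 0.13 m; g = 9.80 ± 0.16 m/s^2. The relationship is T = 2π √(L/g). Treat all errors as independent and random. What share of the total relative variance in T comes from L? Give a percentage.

(δT/T)² = (½·δL/L)² + (−½·δg/g)²
  L term: (0.5×0.0718)² = 0.00129
  g term: (-0.5×0.0163)² = 6.66e-05
Total = 0.00136. Share from L = 0.00129/0.00136 = 0.951.

95.1%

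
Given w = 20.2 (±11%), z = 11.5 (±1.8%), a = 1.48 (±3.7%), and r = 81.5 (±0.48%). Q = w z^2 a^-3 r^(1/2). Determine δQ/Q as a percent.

Each factor contributes (exponent × relative error)² to (δQ/Q)²:
  (1·δw/w)² = (1×0.110)² = 0.0121;  (2·δz/z)² = (2×0.0180)² = 0.00130;  (-3·δa/a)² = (-3×0.0370)² = 0.0123;  (½·δr/r)² = (0.5×0.00480)² = 5.76e-06
δQ/Q = √(0.0257) = 0.160

16.0%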